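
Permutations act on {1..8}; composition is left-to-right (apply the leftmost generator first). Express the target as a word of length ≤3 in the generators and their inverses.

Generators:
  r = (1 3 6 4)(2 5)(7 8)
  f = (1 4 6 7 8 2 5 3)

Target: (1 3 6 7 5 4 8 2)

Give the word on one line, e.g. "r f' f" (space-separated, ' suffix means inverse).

  after f: (1 4 6 7 8 2 5 3)
  after f: (1 6 8 5)(2 3 4 7)
  after r': (1 3 6 7 5 4 8 2)

f f r'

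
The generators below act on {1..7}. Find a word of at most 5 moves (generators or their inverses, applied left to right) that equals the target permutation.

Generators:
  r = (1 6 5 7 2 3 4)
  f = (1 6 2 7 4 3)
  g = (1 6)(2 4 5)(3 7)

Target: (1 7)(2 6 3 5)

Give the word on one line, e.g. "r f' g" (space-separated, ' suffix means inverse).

g' f g f'

  after g': (1 6)(2 5 4)(3 7)
  after f: (1 2 5 3 4 7)
  after g: (1 4 3 5 7 6)
  after f': (1 7)(2 6 3 5)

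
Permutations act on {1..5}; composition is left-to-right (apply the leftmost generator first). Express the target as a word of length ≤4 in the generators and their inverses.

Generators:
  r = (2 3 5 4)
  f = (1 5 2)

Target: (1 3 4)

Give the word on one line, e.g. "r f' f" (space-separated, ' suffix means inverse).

  after r': (2 4 5 3)
  after f': (1 2 4)(3 5)
  after r: (1 3 4)

r' f' r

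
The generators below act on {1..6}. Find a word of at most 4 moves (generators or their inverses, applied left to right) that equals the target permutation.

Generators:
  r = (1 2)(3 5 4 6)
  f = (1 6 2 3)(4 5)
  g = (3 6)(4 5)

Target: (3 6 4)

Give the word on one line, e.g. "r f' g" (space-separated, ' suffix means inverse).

  after f': (1 3 2 6)(4 5)
  after f': (1 2)(3 6)
  after g': (1 2)(4 5)
  after r': (3 6 4)

f' f' g' r'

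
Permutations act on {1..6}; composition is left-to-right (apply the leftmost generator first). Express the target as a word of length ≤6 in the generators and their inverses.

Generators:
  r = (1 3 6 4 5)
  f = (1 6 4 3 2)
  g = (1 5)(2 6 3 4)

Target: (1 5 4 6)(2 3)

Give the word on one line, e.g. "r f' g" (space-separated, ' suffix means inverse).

r' g' r' f f

  after r': (1 5 4 6 3)
  after g': (2 4)(3 5)
  after r': (1 5)(2 6 3 4)
  after f: (1 5 6 2 4)
  after f: (1 5 4 6)(2 3)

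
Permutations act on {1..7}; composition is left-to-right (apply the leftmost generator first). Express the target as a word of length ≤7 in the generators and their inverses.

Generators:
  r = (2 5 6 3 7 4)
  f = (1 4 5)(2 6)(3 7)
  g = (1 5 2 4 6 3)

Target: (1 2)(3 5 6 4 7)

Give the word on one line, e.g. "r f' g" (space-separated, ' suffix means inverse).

f' r' g' f' g'

  after f': (1 5 4)(2 6)(3 7)
  after r': (1 2 5 7 6 4)
  after g': (1 5 7 4 3 6 2)
  after f': (1 4 7)(2 5 3)
  after g': (1 2)(3 5 6 4 7)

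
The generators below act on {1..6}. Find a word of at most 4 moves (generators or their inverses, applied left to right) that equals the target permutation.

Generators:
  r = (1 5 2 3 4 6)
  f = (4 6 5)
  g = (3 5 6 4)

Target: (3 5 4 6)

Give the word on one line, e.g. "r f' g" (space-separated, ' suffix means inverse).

  after f': (4 5 6)
  after g: (3 5 4 6)

f' g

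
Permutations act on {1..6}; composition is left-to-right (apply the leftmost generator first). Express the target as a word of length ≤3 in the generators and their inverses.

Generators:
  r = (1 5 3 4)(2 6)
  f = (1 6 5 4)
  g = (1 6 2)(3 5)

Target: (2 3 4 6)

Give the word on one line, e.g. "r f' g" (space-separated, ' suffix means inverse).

g' f g

  after g': (1 2 6)(3 5)
  after f: (1 2 5 3 4)
  after g: (2 3 4 6)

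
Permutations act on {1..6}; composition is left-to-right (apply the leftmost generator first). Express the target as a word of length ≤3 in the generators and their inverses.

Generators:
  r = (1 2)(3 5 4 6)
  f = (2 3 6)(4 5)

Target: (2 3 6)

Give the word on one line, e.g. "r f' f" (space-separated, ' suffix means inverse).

  after f': (2 6 3)(4 5)
  after f': (2 3 6)

f' f'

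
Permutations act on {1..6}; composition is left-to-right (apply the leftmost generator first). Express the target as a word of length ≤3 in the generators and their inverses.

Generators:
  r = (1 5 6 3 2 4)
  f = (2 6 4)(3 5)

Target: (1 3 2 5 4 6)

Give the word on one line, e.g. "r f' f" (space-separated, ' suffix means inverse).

f r f'

  after f: (2 6 4)(3 5)
  after r: (1 5 2 3 6)
  after f': (1 3 2 5 4 6)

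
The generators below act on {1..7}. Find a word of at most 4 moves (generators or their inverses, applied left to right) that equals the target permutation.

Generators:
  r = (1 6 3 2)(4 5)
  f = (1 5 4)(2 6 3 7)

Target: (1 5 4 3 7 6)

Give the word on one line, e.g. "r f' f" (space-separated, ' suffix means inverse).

f r' r'

  after f: (1 5 4)(2 6 3 7)
  after r': (1 4 2)(3 7)
  after r': (1 5 4 3 7 6)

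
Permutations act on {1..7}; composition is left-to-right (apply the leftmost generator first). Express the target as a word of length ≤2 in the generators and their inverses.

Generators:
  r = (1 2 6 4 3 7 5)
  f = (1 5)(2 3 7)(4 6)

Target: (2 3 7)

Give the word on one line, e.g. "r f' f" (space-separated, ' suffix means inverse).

  after f': (1 5)(2 7 3)(4 6)
  after f': (2 3 7)

f' f'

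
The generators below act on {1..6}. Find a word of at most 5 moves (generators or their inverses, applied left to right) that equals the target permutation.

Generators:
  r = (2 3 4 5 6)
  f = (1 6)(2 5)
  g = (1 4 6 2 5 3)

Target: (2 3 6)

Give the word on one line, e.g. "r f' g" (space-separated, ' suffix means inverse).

r' r' g' f g

  after r': (2 6 5 4 3)
  after r': (2 5 3 6 4)
  after g': (1 3 4 6)
  after f: (1 3 4)(2 5)
  after g: (2 3 6)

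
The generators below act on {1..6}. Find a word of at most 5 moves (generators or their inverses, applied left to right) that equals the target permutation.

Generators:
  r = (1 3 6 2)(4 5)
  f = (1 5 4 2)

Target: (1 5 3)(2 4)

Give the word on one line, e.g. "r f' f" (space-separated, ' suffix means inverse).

  after r': (1 2 6 3)(4 5)
  after f: (2 6 3 5)
  after f: (1 5)(2 6 3 4)
  after r: (1 4)(3 5)
  after f': (1 5 3)(2 4)

r' f f r f'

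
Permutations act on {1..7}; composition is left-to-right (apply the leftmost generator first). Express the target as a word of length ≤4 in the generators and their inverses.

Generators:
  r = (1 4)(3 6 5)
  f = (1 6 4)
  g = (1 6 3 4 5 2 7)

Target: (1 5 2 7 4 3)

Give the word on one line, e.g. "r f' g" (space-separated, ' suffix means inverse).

g r

  after g: (1 6 3 4 5 2 7)
  after r: (1 5 2 7 4 3)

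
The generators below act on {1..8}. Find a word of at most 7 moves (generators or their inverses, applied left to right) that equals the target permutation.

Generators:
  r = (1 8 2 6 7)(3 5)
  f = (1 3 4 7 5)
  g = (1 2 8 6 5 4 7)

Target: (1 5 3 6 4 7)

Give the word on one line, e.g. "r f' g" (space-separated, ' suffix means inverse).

  after f': (1 5 7 4 3)
  after g: (1 4 3 2 8 6 5)
  after r': (1 4 5 7 6 3 8 2)
  after g: (1 7 5)(3 6)
  after f: (1 5 3 6 4 7)

f' g r' g f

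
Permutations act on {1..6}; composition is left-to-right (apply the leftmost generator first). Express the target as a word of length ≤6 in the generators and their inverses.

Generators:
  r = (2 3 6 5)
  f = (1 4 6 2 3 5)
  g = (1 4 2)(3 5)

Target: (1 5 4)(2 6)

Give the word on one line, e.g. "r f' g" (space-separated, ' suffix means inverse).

r' r' r' g' r'

  after r': (2 5 6 3)
  after r': (2 6)(3 5)
  after r': (2 3 6 5)
  after g': (1 2 5 4)(3 6)
  after r': (1 5 4)(2 6)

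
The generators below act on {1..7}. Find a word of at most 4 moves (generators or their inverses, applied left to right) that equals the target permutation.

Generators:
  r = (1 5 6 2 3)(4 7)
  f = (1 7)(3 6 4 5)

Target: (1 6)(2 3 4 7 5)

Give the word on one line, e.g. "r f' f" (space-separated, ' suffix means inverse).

  after f: (1 7)(3 6 4 5)
  after r': (1 4)(2 6 7 3 5)
  after f': (1 6)(2 3 4 7 5)

f r' f'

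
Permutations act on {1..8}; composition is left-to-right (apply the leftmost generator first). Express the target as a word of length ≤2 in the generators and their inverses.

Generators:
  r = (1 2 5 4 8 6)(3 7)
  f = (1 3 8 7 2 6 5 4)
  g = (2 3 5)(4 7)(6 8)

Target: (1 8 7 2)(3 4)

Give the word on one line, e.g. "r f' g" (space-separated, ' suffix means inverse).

  after r': (1 6 8 4 5 2)(3 7)
  after g': (1 8 7 2)(3 4)

r' g'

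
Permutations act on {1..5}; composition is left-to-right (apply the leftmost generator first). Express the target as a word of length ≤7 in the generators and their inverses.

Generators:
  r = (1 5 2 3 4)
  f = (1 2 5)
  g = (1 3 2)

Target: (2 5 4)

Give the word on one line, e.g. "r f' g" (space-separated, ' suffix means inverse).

f r r g' r

  after f: (1 2 5)
  after r: (1 3 4)
  after r: (1 4 5 2 3)
  after g': (1 4 5 3 2)
  after r: (2 5 4)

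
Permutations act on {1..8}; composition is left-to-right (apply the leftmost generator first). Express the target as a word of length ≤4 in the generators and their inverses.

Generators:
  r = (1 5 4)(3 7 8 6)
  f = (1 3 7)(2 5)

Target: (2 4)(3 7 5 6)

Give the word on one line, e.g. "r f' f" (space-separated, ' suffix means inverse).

  after r': (1 4 5)(3 6 8 7)
  after f': (1 4 2 5 7)(3 6 8)
  after r': (1 5 3 8 6 7 4 2)
  after r': (2 4)(3 7 5 6)

r' f' r' r'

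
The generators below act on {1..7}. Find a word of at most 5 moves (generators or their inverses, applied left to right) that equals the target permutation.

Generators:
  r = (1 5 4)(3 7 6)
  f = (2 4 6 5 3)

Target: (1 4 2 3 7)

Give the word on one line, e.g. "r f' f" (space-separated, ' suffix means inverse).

r' f f r' r'

  after r': (1 4 5)(3 6 7)
  after f: (1 6 7 2 4 3 5)
  after f: (1 5)(2 6 7 4)
  after r': (2 7 5 4)(3 6)
  after r': (1 4 2 3 7)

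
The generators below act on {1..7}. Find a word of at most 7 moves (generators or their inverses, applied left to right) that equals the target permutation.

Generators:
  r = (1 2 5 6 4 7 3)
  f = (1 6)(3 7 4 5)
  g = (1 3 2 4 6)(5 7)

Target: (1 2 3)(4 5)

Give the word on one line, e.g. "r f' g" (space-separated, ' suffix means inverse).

f r r f' g

  after f: (1 6)(3 7 4 5)
  after r: (1 4 6 2 5)
  after r: (1 7 3)(2 6 5)
  after f': (1 3 6 4 7 5 2)
  after g: (1 2 3)(4 5)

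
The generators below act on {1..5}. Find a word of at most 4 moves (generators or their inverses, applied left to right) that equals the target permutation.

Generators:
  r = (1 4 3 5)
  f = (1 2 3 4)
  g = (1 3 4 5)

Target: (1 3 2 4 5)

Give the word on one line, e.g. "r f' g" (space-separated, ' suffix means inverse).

  after g': (1 5 4 3)
  after f: (1 5)(2 3)
  after g': (1 4 3 2)
  after r: (1 3 2 4 5)

g' f g' r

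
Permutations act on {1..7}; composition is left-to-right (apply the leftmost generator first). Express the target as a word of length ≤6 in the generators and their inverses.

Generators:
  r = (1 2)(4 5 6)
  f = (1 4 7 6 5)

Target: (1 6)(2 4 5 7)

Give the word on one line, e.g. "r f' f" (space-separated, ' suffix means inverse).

  after f: (1 4 7 6 5)
  after f: (1 7 5 4 6)
  after r': (1 7 4 5 6 2)
  after f': (1 4 6 2 5 7)
  after r': (1 6)(2 4 5 7)

f f r' f' r'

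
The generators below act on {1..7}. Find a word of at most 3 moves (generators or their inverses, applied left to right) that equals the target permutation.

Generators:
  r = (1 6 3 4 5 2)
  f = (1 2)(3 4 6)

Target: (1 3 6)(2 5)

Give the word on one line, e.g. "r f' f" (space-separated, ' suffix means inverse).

  after r: (1 6 3 4 5 2)
  after f': (1 4 5)
  after r': (1 3 6)(2 5)

r f' r'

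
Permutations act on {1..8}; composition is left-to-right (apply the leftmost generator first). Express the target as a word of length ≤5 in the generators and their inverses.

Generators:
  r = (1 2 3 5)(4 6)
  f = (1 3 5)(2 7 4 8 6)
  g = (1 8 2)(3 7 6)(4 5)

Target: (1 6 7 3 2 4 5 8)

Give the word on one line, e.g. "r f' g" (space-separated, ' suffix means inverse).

r' r' g'

  after r': (1 5 3 2)(4 6)
  after r': (1 3)(2 5)
  after g': (1 6 7 3 2 4 5 8)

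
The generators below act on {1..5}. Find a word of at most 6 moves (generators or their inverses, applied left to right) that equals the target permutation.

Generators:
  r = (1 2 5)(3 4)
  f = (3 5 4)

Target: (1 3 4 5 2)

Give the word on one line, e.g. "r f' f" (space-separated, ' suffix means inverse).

  after r: (1 2 5)(3 4)
  after r: (1 5 2)
  after f: (1 4 3 5 2)
  after f: (1 3 4 5 2)

r r f f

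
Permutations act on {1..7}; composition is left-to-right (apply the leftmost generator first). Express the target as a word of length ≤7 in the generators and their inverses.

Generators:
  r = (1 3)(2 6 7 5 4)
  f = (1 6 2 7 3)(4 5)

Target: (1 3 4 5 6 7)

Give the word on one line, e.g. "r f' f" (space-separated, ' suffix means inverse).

f' f' r' f' f'

  after f': (1 3 7 2 6)(4 5)
  after f': (1 7 6 3 2)
  after r': (1 6)(2 3 4 5 7)
  after f': (2 7 6 3 5)
  after f': (1 3 4 5 6 7)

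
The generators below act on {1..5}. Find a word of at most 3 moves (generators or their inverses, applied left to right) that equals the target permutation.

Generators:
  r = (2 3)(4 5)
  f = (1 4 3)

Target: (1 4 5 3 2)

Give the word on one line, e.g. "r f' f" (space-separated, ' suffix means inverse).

r' f' f'

  after r': (2 3)(4 5)
  after f': (1 3 2 4 5)
  after f': (1 4 5 3 2)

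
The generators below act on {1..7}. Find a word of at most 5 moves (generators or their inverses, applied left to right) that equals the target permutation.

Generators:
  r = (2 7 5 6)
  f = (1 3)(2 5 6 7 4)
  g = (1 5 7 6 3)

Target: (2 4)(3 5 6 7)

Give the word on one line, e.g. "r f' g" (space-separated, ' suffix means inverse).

r f g

  after r: (2 7 5 6)
  after f: (1 3)(2 4)(5 7 6)
  after g: (2 4)(3 5 6 7)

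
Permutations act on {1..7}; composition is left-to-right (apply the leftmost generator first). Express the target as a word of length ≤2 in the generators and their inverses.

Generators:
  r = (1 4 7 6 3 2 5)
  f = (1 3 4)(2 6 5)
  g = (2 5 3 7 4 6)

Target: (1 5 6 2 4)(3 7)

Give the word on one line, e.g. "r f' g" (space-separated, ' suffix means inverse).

  after f: (1 3 4)(2 6 5)
  after g': (1 5 6 2 4)(3 7)

f g'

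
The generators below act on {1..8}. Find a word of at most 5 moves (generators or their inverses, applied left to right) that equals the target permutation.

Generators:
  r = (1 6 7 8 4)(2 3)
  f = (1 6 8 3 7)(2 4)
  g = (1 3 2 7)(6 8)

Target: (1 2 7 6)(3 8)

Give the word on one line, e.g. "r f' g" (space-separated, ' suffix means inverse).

  after f': (1 7 3 8 6)(2 4)
  after f': (1 3 6 7 8)
  after g: (1 2 7 6)(3 8)

f' f' g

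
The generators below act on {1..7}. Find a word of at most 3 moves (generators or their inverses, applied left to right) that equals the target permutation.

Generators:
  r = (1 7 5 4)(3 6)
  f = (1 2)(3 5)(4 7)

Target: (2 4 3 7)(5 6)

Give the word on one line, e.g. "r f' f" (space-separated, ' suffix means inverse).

  after f: (1 2)(3 5)(4 7)
  after r: (1 2 7)(3 4 5 6)
  after f: (2 4 3 7)(5 6)

f r f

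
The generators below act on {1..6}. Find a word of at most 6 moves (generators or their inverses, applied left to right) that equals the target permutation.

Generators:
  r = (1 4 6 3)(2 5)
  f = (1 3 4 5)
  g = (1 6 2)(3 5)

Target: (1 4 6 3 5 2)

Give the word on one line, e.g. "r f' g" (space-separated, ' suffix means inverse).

g f r' g'

  after g: (1 6 2)(3 5)
  after f: (1 6 2 3)(4 5)
  after r': (1 4 2 6 5)
  after g': (1 4 6 3 5 2)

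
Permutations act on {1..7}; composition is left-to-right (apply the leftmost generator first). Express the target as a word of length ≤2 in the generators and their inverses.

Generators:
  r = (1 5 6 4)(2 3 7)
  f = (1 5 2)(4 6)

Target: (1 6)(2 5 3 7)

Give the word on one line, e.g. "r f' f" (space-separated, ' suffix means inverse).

f r

  after f: (1 5 2)(4 6)
  after r: (1 6)(2 5 3 7)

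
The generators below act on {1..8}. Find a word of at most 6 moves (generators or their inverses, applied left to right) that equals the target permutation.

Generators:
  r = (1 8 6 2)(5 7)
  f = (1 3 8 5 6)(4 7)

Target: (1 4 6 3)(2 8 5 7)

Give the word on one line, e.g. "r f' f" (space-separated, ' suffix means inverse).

  after r: (1 8 6 2)(5 7)
  after f: (1 5 4 7 6 2 3 8)
  after r: (1 7 2 3 6)(4 5)
  after f: (1 4 6 3)(2 8 5 7)

r f r f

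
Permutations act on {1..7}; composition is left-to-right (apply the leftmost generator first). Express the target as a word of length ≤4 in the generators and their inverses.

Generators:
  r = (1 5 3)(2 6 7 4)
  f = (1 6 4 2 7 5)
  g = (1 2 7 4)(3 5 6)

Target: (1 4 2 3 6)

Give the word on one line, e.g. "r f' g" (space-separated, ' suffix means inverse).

  after f: (1 6 4 2 7 5)
  after r': (1 2 6 7)(3 5)
  after g': (2 5 6)(4 7)
  after g': (1 4 2 3 6)

f r' g' g'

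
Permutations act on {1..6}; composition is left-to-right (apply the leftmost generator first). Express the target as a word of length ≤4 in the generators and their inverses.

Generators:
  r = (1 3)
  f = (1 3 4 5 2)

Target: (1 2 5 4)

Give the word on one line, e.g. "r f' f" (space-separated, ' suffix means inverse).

f' r

  after f': (1 2 5 4 3)
  after r: (1 2 5 4)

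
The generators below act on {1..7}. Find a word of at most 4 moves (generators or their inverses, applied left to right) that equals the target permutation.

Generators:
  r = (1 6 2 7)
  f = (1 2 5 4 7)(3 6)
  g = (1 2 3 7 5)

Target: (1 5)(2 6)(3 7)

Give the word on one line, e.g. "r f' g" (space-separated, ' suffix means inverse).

r' g

  after r': (1 7 2 6)
  after g: (1 5)(2 6)(3 7)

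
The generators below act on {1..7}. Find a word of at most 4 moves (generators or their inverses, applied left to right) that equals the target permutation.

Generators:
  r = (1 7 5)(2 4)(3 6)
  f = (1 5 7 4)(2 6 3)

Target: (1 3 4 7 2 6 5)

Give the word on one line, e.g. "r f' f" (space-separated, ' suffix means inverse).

  after f': (1 4 7 5)(2 3 6)
  after r': (1 2 6 4)
  after f: (1 6)(2 3)(4 5 7)
  after r': (1 3 4 7 2 6 5)

f' r' f r'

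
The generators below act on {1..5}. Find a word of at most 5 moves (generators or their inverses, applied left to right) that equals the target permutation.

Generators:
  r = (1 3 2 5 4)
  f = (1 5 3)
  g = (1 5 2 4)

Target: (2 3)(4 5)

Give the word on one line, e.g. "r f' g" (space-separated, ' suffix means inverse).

f g' f' f' g'

  after f: (1 5 3)
  after g': (2 5 3 4)
  after f': (1 3 4 2)
  after f': (1 5)(2 3 4)
  after g': (2 3)(4 5)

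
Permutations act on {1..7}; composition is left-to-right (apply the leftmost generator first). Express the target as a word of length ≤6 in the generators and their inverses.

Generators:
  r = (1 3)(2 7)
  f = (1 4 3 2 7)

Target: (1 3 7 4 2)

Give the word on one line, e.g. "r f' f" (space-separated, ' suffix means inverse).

  after r': (1 3)(2 7)
  after f: (1 2)(3 4)
  after f: (1 7)(2 4)
  after r: (1 2 4 7 3)
  after f': (1 3 7 4 2)

r' f f r f'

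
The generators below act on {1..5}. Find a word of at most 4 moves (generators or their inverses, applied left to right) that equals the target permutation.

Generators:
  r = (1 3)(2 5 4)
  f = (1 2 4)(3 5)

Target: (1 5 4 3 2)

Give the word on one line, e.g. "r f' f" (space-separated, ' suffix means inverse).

r' r' f' r'

  after r': (1 3)(2 4 5)
  after r': (2 5 4)
  after f': (1 4)(2 3 5)
  after r': (1 5 4 3 2)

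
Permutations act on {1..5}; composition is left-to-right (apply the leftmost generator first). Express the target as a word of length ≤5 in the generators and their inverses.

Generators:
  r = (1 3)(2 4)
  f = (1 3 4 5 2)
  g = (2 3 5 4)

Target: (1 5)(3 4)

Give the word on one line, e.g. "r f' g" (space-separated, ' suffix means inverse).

  after r': (1 3)(2 4)
  after f: (1 4)(2 5)
  after f: (1 5)(3 4)

r' f f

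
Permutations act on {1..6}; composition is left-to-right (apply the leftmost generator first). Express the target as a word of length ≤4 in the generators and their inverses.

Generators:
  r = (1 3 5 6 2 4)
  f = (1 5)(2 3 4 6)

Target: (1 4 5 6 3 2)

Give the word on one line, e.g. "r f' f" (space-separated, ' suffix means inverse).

  after f': (1 5)(2 6 4 3)
  after r': (1 3 6 2 5 4)
  after f: (1 4 5 6 3 2)

f' r' f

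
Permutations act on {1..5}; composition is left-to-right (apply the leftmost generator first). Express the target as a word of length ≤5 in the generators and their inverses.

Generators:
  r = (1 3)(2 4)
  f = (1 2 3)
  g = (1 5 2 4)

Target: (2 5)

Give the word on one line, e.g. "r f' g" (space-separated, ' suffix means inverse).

  after f: (1 2 3)
  after r': (1 4 2)
  after g: (2 5)

f r' g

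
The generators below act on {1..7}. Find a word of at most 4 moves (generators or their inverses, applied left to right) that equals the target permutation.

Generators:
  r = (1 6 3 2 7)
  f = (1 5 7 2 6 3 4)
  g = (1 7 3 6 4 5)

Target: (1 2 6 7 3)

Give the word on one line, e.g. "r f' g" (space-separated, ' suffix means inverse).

r r r

  after r: (1 6 3 2 7)
  after r: (1 3 7 6 2)
  after r: (1 2 6 7 3)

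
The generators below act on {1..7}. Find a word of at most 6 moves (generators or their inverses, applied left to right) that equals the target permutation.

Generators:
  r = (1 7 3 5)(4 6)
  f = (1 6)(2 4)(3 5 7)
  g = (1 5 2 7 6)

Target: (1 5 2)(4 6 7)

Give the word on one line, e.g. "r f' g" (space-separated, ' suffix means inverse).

g f f r

  after g: (1 5 2 7 6)
  after f: (1 7)(2 3 5 4)
  after f: (1 3 7 6)(2 5)
  after r: (1 5 2)(4 6 7)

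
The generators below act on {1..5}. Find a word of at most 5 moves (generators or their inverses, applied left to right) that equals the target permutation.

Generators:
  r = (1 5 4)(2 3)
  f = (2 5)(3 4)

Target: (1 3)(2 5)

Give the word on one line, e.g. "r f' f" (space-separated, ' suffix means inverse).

  after r: (1 5 4)(2 3)
  after f: (1 2 4)(3 5)
  after r': (1 3)(2 5)

r f r'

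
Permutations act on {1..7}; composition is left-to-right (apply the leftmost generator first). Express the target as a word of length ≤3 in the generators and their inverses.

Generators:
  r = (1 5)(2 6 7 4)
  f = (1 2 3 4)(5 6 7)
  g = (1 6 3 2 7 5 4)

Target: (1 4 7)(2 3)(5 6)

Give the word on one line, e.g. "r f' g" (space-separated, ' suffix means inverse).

r g

  after r: (1 5)(2 6 7 4)
  after g: (1 4 7)(2 3)(5 6)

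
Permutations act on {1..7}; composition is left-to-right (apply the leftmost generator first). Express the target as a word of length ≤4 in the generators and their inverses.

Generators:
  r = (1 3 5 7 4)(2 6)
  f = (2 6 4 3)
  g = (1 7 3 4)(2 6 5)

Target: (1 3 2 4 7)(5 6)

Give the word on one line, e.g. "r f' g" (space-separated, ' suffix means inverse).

  after g': (1 4 3 7)(2 5 6)
  after r': (1 7 4)(2 3 5)
  after g: (1 3 2 4 7)(5 6)

g' r' g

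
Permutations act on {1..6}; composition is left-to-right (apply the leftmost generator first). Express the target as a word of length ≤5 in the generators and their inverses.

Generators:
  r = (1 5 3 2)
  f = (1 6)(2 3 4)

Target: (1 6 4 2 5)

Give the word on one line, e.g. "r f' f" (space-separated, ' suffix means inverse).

f r' f f

  after f: (1 6)(2 3 4)
  after r': (1 6 2 5)(3 4)
  after f: (2 5 6 3)
  after f: (1 6 4 2 5)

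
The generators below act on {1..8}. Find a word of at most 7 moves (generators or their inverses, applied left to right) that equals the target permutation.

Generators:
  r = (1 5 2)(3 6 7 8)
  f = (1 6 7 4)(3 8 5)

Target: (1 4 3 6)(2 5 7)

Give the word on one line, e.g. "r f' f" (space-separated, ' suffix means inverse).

r r f' r f'

  after r: (1 5 2)(3 6 7 8)
  after r: (1 2 5)(3 7)(6 8)
  after f': (1 2 8)(3 6)(4 7 5)
  after r: (2 3 7)(4 8 5)
  after f': (1 4 3 6)(2 5 7)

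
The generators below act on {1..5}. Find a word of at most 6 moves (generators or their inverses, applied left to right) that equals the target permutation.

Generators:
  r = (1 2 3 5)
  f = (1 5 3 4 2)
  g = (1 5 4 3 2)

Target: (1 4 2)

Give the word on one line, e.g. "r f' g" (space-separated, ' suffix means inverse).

  after f': (1 2 4 3 5)
  after r: (1 3)(2 4 5)
  after g': (1 4)(2 5 3)
  after r: (1 4 2)

f' r g' r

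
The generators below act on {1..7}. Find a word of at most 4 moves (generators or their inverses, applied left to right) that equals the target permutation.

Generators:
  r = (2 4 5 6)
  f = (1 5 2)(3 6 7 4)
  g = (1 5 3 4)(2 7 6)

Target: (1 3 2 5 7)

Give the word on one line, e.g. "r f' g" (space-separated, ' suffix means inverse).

f g

  after f: (1 5 2)(3 6 7 4)
  after g: (1 3 2 5 7)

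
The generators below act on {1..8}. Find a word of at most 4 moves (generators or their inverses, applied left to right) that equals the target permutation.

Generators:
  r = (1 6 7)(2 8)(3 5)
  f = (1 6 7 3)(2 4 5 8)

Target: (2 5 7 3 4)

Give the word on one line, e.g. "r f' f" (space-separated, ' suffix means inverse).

r f'

  after r: (1 6 7)(2 8)(3 5)
  after f': (2 5 7 3 4)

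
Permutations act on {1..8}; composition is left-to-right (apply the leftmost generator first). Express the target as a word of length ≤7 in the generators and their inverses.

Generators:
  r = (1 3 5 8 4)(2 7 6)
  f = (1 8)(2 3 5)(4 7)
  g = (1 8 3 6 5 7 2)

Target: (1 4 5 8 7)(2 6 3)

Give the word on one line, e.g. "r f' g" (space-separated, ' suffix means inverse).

g g r' g r

  after g: (1 8 3 6 5 7 2)
  after g: (1 3 5 2 8 6 7)
  after r': (2 5 6)(4 8 7)
  after g: (1 8 2 7 4 3 6)
  after r: (1 4 5 8 7)(2 6 3)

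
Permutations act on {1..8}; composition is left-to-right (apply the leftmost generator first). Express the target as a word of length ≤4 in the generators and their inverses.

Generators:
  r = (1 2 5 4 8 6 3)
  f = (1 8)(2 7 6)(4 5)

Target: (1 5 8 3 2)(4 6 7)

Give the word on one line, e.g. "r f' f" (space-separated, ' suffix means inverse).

  after f: (1 8)(2 7 6)(4 5)
  after f: (2 6 7)
  after r: (1 2 3)(4 8 6 7 5)
  after r: (1 5 8 3 2)(4 6 7)

f f r r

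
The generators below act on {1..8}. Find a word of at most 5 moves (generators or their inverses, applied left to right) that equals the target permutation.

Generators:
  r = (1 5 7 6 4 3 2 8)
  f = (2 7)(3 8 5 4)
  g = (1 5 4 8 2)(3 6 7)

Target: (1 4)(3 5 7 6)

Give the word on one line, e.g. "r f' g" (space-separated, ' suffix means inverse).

  after f: (2 7)(3 8 5 4)
  after r': (1 8)(2 5 6 7 3)
  after f': (1 3 7 4 5 6 2 8)
  after r': (1 4)(3 5 7 6)

f r' f' r'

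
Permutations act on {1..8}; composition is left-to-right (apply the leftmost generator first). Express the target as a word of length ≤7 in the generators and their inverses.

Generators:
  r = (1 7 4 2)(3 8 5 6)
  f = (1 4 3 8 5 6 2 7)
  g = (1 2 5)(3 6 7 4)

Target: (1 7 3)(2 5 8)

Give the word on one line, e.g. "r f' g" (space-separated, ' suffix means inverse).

g' f g f r

  after g': (1 5 2)(3 4 7 6)
  after f: (1 6 8 5 7 2 4)
  after g: (1 7 5 4 2 3 6 8)
  after f: (2 8 4 7 6 5 3)
  after r: (1 7 3)(2 5 8)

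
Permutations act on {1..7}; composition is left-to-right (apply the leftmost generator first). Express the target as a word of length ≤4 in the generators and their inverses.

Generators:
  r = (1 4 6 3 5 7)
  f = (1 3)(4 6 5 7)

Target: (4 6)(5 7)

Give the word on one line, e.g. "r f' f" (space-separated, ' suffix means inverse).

  after r': (1 7 5 3 6 4)
  after f: (1 4 3 5)
  after r': (4 6)(5 7)

r' f r'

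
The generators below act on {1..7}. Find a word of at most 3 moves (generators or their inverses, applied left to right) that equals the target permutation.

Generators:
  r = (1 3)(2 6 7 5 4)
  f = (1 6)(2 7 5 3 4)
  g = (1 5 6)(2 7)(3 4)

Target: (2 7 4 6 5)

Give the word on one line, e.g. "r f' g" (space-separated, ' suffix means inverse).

r r

  after r: (1 3)(2 6 7 5 4)
  after r: (2 7 4 6 5)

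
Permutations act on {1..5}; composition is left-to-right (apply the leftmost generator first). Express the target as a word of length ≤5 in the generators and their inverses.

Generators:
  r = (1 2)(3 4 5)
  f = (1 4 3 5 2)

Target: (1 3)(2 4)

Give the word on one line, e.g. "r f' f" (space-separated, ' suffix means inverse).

  after r: (1 2)(3 4 5)
  after r: (3 5 4)
  after f': (1 2 5)
  after f': (1 5 2 3 4)
  after f': (1 3)(2 4)

r r f' f' f'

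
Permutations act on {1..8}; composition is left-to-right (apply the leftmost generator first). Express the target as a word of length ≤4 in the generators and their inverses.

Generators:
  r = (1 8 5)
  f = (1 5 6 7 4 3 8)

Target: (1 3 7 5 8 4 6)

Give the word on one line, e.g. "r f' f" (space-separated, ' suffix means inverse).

  after f': (1 8 3 4 7 6 5)
  after f': (1 3 7 5 8 4 6)

f' f'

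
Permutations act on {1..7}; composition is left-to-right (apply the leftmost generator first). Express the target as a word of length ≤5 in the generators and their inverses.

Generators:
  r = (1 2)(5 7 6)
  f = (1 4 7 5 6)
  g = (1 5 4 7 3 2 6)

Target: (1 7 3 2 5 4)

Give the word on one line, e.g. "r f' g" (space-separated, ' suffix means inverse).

f r g

  after f: (1 4 7 5 6)
  after r: (1 4 6 2)
  after g: (1 7 3 2 5 4)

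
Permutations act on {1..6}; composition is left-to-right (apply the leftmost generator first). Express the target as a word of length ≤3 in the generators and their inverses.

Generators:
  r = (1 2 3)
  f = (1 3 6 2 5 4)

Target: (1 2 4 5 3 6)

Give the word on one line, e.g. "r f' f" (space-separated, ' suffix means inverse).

  after r': (1 3 2)
  after f': (2 4 5)(3 6)
  after r: (1 2 4 5 3 6)

r' f' r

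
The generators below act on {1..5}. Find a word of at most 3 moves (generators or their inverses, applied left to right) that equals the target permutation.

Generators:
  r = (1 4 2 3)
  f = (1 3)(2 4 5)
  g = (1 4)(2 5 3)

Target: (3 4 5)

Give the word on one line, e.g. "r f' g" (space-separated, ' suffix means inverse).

  after f: (1 3)(2 4 5)
  after r: (3 4 5)

f r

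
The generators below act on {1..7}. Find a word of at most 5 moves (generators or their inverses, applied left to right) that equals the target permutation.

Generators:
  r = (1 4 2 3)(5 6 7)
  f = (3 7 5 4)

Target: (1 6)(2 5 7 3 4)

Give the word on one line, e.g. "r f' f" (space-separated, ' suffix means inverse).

  after f': (3 4 5 7)
  after r': (1 3)(2 4 7)(5 6)
  after f: (1 7 2 3)(4 5 6)
  after f: (1 5 6 3)(2 7)
  after r: (1 6)(2 5 7 3 4)

f' r' f f r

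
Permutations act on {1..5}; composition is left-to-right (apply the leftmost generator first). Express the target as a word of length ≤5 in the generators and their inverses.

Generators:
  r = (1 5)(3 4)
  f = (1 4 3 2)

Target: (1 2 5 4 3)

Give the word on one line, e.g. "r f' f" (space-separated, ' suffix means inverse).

  after f: (1 4 3 2)
  after r': (1 3 2 5)
  after f: (1 2 5 4 3)

f r' f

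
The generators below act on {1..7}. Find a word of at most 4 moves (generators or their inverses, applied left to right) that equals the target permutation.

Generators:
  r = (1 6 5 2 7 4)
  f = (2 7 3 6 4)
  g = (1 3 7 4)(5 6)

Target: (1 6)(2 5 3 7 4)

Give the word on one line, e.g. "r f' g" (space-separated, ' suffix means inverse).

r' f'

  after r': (1 4 7 2 5 6)
  after f': (1 6)(2 5 3 7 4)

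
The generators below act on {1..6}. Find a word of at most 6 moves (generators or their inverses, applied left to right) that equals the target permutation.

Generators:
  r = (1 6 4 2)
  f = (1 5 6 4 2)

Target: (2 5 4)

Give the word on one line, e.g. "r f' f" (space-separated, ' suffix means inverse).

f' r f f r'

  after f': (1 2 4 6 5)
  after r: (5 6)
  after f: (1 5 4 2)
  after f: (1 6 4)(2 5)
  after r': (2 5 4)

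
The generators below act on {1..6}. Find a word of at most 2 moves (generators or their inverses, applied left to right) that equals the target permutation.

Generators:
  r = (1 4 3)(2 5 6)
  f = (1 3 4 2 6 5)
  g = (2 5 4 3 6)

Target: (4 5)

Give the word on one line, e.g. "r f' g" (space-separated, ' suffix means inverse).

f r

  after f: (1 3 4 2 6 5)
  after r: (4 5)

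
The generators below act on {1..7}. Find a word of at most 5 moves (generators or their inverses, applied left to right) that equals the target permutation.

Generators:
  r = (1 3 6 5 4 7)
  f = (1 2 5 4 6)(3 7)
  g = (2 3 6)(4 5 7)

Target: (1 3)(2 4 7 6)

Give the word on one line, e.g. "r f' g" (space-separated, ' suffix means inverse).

  after g': (2 6 3)(4 7 5)
  after r: (1 3 2 5 7 4)
  after g: (1 6 2 7 5 4)
  after r': (1 3)(2 4 7 6)

g' r g r'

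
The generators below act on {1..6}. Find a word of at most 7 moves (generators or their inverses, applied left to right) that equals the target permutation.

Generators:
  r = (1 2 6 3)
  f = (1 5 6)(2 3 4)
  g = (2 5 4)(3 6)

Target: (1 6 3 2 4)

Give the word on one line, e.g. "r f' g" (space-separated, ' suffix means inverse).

  after r': (1 3 6 2)
  after f': (1 2 6 4 3 5)
  after g: (1 5)(2 3 4 6)
  after f': (4 5 6)
  after f': (1 6 3 2 4)

r' f' g f' f'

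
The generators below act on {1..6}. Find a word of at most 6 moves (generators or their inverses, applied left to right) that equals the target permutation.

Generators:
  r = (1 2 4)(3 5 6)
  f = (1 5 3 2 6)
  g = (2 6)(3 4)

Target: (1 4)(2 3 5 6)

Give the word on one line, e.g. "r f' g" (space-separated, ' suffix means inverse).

  after f: (1 5 3 2 6)
  after r: (1 6 2 3 4)
  after r: (1 3)(2 5 6 4)
  after g: (1 4 6 3)(2 5)
  after f: (1 4)(2 3 5 6)

f r r g f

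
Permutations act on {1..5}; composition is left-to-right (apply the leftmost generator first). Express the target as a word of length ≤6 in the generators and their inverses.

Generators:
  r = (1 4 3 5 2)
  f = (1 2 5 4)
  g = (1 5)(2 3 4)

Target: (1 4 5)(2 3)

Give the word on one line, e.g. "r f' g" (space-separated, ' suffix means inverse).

  after r: (1 4 3 5 2)
  after r: (1 3 2 4 5)
  after r: (1 5 4 2 3)
  after f: (1 4 5)(2 3)

r r r f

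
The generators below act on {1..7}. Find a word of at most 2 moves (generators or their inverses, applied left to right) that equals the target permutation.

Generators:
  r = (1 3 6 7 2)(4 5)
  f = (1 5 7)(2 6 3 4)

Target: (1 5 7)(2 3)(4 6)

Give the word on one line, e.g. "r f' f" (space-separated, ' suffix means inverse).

f' f'

  after f': (1 7 5)(2 4 3 6)
  after f': (1 5 7)(2 3)(4 6)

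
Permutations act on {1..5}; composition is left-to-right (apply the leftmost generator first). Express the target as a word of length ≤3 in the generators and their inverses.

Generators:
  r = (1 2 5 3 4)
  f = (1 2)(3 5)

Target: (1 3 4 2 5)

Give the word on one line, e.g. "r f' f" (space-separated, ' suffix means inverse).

f r r

  after f: (1 2)(3 5)
  after r: (1 5 4)
  after r: (1 3 4 2 5)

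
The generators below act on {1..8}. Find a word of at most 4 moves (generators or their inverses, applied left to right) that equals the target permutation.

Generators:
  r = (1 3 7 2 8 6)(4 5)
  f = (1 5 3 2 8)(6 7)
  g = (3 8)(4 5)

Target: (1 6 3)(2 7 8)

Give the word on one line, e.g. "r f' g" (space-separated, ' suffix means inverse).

r' g

  after r': (1 6 8 2 7 3)(4 5)
  after g: (1 6 3)(2 7 8)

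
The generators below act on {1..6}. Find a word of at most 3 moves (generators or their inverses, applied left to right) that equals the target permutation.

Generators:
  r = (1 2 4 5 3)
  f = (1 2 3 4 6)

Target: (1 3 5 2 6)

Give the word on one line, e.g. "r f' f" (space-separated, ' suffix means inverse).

  after f: (1 2 3 4 6)
  after r: (1 4 6 2)(3 5)
  after f': (1 3 5 2 6)

f r f'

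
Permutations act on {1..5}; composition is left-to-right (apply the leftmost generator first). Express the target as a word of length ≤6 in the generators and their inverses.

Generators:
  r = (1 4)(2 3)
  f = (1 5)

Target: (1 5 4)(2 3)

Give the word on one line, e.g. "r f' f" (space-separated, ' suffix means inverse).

  after f: (1 5)
  after r': (1 5 4)(2 3)
  after f': (2 3)(4 5)
  after f': (1 5 4)(2 3)

f r' f' f'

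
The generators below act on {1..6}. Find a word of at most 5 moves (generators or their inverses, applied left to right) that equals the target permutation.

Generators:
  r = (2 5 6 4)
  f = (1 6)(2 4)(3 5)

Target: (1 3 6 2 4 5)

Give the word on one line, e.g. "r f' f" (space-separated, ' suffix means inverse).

f r f r f

  after f: (1 6)(2 4)(3 5)
  after r: (1 4 5 3 6)
  after f: (1 2 4 3)
  after r: (1 5 6 4 3)
  after f: (1 3 6 2 4 5)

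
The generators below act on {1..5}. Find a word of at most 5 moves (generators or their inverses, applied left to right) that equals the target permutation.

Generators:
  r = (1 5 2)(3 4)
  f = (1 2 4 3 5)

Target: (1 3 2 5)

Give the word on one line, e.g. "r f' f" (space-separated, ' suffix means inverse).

f' r' f f f

  after f': (1 5 3 4 2)
  after r': (4 5)
  after f: (1 2 4)(3 5)
  after f: (1 4 2 3)
  after f: (1 3 2 5)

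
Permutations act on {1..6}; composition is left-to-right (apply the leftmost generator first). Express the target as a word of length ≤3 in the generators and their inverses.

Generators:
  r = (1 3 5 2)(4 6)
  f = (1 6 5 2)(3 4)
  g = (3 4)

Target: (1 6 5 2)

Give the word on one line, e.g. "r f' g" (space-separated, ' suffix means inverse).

  after f: (1 6 5 2)(3 4)
  after g: (1 6 5 2)

f g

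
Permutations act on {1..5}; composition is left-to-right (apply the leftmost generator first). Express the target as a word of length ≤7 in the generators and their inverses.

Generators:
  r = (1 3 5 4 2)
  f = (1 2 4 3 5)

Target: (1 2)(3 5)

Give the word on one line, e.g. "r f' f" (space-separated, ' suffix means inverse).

  after r: (1 3 5 4 2)
  after f: (1 5 3)
  after r': (1 3 2 4 5)
  after f': (1 4 3)
  after f': (1 2)(3 5)

r f r' f' f'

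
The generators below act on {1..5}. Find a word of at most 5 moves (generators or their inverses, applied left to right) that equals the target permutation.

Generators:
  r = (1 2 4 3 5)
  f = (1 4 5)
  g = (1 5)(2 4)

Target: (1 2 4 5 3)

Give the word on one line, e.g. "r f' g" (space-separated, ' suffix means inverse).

g' f r f' f'

  after g': (1 5)(2 4)
  after f: (2 5 4)
  after r: (1 2)(3 5)
  after f': (1 2 5 3 4)
  after f': (1 2 4 5 3)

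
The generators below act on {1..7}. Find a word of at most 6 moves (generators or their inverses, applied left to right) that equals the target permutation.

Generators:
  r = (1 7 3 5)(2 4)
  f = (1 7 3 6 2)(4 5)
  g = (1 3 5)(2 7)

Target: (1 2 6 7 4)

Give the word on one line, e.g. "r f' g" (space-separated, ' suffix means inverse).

  after r': (1 5 3 7)(2 4)
  after g': (1 3 2 4 7 5)
  after r: (1 5 7)(3 4)
  after f': (1 4 7 2 6 3 5)
  after r': (1 2 6 7 4)

r' g' r f' r'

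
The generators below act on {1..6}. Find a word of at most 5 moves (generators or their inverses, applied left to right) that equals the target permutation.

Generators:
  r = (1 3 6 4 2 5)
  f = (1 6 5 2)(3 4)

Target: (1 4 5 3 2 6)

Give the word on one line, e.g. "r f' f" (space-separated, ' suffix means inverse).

f' r' f f

  after f': (1 2 5 6)(3 4)
  after r': (1 4)(3 6 5)
  after f: (1 3 5 4 6 2)
  after f: (1 4 5 3 2 6)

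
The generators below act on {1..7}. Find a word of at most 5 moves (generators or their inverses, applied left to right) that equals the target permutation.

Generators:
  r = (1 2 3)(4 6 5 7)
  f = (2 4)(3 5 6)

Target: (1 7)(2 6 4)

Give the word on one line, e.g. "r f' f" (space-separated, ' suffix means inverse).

r f r'

  after r: (1 2 3)(4 6 5 7)
  after f: (1 4 3)(2 5 7)
  after r': (1 7)(2 6 4)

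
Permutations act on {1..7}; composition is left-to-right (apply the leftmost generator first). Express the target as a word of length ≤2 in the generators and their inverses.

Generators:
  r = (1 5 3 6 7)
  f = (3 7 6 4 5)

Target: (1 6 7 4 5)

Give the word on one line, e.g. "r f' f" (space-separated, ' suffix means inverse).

  after r': (1 7 6 3 5)
  after f: (1 6 7 4 5)

r' f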